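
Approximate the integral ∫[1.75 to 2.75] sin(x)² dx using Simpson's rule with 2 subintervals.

f(x) = sin(x)²
a = 1.75, b = 2.75, n = 2
h = (b - a)/n = 0.500000

Simpson's rule: (h/3)[f(x₀) + 4f(x₁) + 2f(x₂) + ... + f(xₙ)]

x_0 = 1.7500, f(x_0) = 0.968228, coefficient = 1
x_1 = 2.2500, f(x_1) = 0.605398, coefficient = 4
x_2 = 2.7500, f(x_2) = 0.145665, coefficient = 1

I ≈ (0.500000/3) × 3.535485 = 0.589248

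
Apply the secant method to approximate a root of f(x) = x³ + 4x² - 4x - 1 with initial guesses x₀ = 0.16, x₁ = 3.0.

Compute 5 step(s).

f(x) = x³ + 4x² - 4x - 1
x₀ = 0.16, x₁ = 3.0

Secant formula: x_{n+1} = x_n - f(x_n)(x_n - x_{n-1})/(f(x_n) - f(x_{n-1}))

Iteration 1:
  f(0.160000) = -1.533504
  f(3.000000) = 50.000000
  x_2 = 3.000000 - 50.000000×(3.000000 - 0.160000)/(50.000000 - (-1.533504))
       = 0.244511
Iteration 2:
  f(3.000000) = 50.000000
  f(0.244511) = -1.724283
  x_3 = 0.244511 - (-1.724283)×(0.244511 - 3.000000)/(-1.724283 - 50.000000)
       = 0.336368
Iteration 3:
  f(0.244511) = -1.724283
  f(0.336368) = -1.854841
  x_4 = 0.336368 - (-1.854841)×(0.336368 - 0.244511)/(-1.854841 - (-1.724283))
       = -0.968655
Iteration 4:
  f(0.336368) = -1.854841
  f(-0.968655) = 5.718913
  x_5 = -0.968655 - 5.718913×(-0.968655 - 0.336368)/(5.718913 - (-1.854841))
       = 0.016763
Iteration 5:
  f(-0.968655) = 5.718913
  f(0.016763) = -1.065923
  x_6 = 0.016763 - (-1.065923)×(0.016763 - (-0.968655))/(-1.065923 - 5.718913)
       = -0.138050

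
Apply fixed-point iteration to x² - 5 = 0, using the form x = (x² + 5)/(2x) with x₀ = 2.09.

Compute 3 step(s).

Equation: x² - 5 = 0
Fixed-point form: x = (x² + 5)/(2x)
x₀ = 2.09

x_1 = g(2.090000) = 2.241172
x_2 = g(2.241172) = 2.236074
x_3 = g(2.236074) = 2.236068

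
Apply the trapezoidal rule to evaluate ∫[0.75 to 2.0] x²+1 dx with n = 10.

f(x) = x²+1
a = 0.75, b = 2.0, n = 10
h = (b - a)/n = 0.125000

Trapezoidal rule: (h/2)[f(x₀) + 2f(x₁) + 2f(x₂) + ... + f(xₙ)]

x_0 = 0.7500, f(x_0) = 1.562500, coefficient = 1
x_1 = 0.8750, f(x_1) = 1.765625, coefficient = 2
x_2 = 1.0000, f(x_2) = 2.000000, coefficient = 2
x_3 = 1.1250, f(x_3) = 2.265625, coefficient = 2
x_4 = 1.2500, f(x_4) = 2.562500, coefficient = 2
x_5 = 1.3750, f(x_5) = 2.890625, coefficient = 2
x_6 = 1.5000, f(x_6) = 3.250000, coefficient = 2
x_7 = 1.6250, f(x_7) = 3.640625, coefficient = 2
x_8 = 1.7500, f(x_8) = 4.062500, coefficient = 2
x_9 = 1.8750, f(x_9) = 4.515625, coefficient = 2
x_10 = 2.0000, f(x_10) = 5.000000, coefficient = 1

I ≈ (0.125000/2) × 60.468750 = 3.779297
Exact value: 3.776042
Error: 0.003255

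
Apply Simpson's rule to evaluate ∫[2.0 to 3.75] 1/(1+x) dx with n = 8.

f(x) = 1/(1+x)
a = 2.0, b = 3.75, n = 8
h = (b - a)/n = 0.218750

Simpson's rule: (h/3)[f(x₀) + 4f(x₁) + 2f(x₂) + ... + f(xₙ)]

x_0 = 2.0000, f(x_0) = 0.333333, coefficient = 1
x_1 = 2.2188, f(x_1) = 0.310680, coefficient = 4
x_2 = 2.4375, f(x_2) = 0.290909, coefficient = 2
x_3 = 2.6562, f(x_3) = 0.273504, coefficient = 4
x_4 = 2.8750, f(x_4) = 0.258065, coefficient = 2
x_5 = 3.0938, f(x_5) = 0.244275, coefficient = 4
x_6 = 3.3125, f(x_6) = 0.231884, coefficient = 2
x_7 = 3.5312, f(x_7) = 0.220690, coefficient = 4
x_8 = 3.7500, f(x_8) = 0.210526, coefficient = 1

I ≈ (0.218750/3) × 6.302168 = 0.459533
Exact value: 0.459532
Error: 0.000001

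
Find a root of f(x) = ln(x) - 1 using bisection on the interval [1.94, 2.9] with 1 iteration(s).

f(x) = ln(x) - 1
Initial interval: [1.94, 2.9]

Iteration 1:
  c_1 = (1.940000 + 2.900000)/2 = 2.420000
  f(c_1) = f(2.420000) = -0.116232
  f(a) × f(c) ≥ 0, new interval: [2.420000, 2.900000]

After 1 iteration(s), the approximation is c_1 = 2.420000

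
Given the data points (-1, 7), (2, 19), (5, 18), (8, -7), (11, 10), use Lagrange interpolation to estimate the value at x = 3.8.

Lagrange interpolation formula:
P(x) = Σ yᵢ × Lᵢ(x)
where Lᵢ(x) = Π_{j≠i} (x - xⱼ)/(xᵢ - xⱼ)

L_0(3.8) = (3.8 - 2)/(-1 - 2) × (3.8 - 5)/(-1 - 5) × (3.8 - 8)/(-1 - 8) × (3.8 - 11)/(-1 - 11) = -0.033600
L_1(3.8) = (3.8 - (-1))/(2 - (-1)) × (3.8 - 5)/(2 - 5) × (3.8 - 8)/(2 - 8) × (3.8 - 11)/(2 - 11) = 0.358400
L_2(3.8) = (3.8 - (-1))/(5 - (-1)) × (3.8 - 2)/(5 - 2) × (3.8 - 8)/(5 - 8) × (3.8 - 11)/(5 - 11) = 0.806400
L_3(3.8) = (3.8 - (-1))/(8 - (-1)) × (3.8 - 2)/(8 - 2) × (3.8 - 5)/(8 - 5) × (3.8 - 11)/(8 - 11) = -0.153600
L_4(3.8) = (3.8 - (-1))/(11 - (-1)) × (3.8 - 2)/(11 - 2) × (3.8 - 5)/(11 - 5) × (3.8 - 8)/(11 - 8) = 0.022400

P(3.8) = 7×L_0(3.8) + 19×L_1(3.8) + 18×L_2(3.8) + (-7)×L_3(3.8) + 10×L_4(3.8)
P(3.8) = 22.388800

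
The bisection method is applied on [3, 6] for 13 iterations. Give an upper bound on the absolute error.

Bisection error bound: |error| ≤ (b-a)/2^n
|error| ≤ (6 - 3)/2^13 = 3/2^13
|error| ≤ 0.0003662109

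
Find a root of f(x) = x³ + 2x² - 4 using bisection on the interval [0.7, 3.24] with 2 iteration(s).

f(x) = x³ + 2x² - 4
Initial interval: [0.7, 3.24]

Iteration 1:
  c_1 = (0.700000 + 3.240000)/2 = 1.970000
  f(c_1) = f(1.970000) = 11.407173
  f(a) × f(c) < 0, new interval: [0.700000, 1.970000]
Iteration 2:
  c_2 = (0.700000 + 1.970000)/2 = 1.335000
  f(c_2) = f(1.335000) = 1.943720
  f(a) × f(c) < 0, new interval: [0.700000, 1.335000]

After 2 iteration(s), the approximation is c_2 = 1.335000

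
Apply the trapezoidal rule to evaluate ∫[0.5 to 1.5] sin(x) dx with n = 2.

f(x) = sin(x)
a = 0.5, b = 1.5, n = 2
h = (b - a)/n = 0.500000

Trapezoidal rule: (h/2)[f(x₀) + 2f(x₁) + 2f(x₂) + ... + f(xₙ)]

x_0 = 0.5000, f(x_0) = 0.479426, coefficient = 1
x_1 = 1.0000, f(x_1) = 0.841471, coefficient = 2
x_2 = 1.5000, f(x_2) = 0.997495, coefficient = 1

I ≈ (0.500000/2) × 3.159862 = 0.789966
Exact value: 0.806845
Error: 0.016880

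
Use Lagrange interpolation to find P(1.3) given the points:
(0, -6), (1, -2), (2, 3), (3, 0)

Lagrange interpolation formula:
P(x) = Σ yᵢ × Lᵢ(x)
where Lᵢ(x) = Π_{j≠i} (x - xⱼ)/(xᵢ - xⱼ)

L_0(1.3) = (1.3 - 1)/(0 - 1) × (1.3 - 2)/(0 - 2) × (1.3 - 3)/(0 - 3) = -0.059500
L_1(1.3) = (1.3 - 0)/(1 - 0) × (1.3 - 2)/(1 - 2) × (1.3 - 3)/(1 - 3) = 0.773500
L_2(1.3) = (1.3 - 0)/(2 - 0) × (1.3 - 1)/(2 - 1) × (1.3 - 3)/(2 - 3) = 0.331500
L_3(1.3) = (1.3 - 0)/(3 - 0) × (1.3 - 1)/(3 - 1) × (1.3 - 2)/(3 - 2) = -0.045500

P(1.3) = (-6)×L_0(1.3) + (-2)×L_1(1.3) + 3×L_2(1.3) + 0×L_3(1.3)
P(1.3) = -0.195500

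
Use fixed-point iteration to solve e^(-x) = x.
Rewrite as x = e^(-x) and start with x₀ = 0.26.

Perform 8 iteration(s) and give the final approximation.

Equation: e^(-x) = x
Fixed-point form: x = e^(-x)
x₀ = 0.26

x_1 = g(0.260000) = 0.771052
x_2 = g(0.771052) = 0.462526
x_3 = g(0.462526) = 0.629691
x_4 = g(0.629691) = 0.532757
x_5 = g(0.532757) = 0.586985
x_6 = g(0.586985) = 0.556001
x_7 = g(0.556001) = 0.573498
x_8 = g(0.573498) = 0.563551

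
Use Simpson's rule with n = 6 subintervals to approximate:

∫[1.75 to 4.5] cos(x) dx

f(x) = cos(x)
a = 1.75, b = 4.5, n = 6
h = (b - a)/n = 0.458333

Simpson's rule: (h/3)[f(x₀) + 4f(x₁) + 2f(x₂) + ... + f(xₙ)]

x_0 = 1.7500, f(x_0) = -0.178246, coefficient = 1
x_1 = 2.2083, f(x_1) = -0.595218, coefficient = 4
x_2 = 2.6667, f(x_2) = -0.889327, coefficient = 2
x_3 = 3.1250, f(x_3) = -0.999862, coefficient = 4
x_4 = 3.5833, f(x_4) = -0.904009, coefficient = 2
x_5 = 4.0417, f(x_5) = -0.621552, coefficient = 4
x_6 = 4.5000, f(x_6) = -0.210796, coefficient = 1

I ≈ (0.458333/3) × -12.842242 = -1.962009
Exact value: -1.961516
Error: 0.000493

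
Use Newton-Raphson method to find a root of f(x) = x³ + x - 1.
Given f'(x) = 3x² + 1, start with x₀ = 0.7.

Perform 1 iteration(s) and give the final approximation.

f(x) = x³ + x - 1
f'(x) = 3x² + 1
x₀ = 0.7

Newton-Raphson formula: x_{n+1} = x_n - f(x_n)/f'(x_n)

Iteration 1:
  f(0.700000) = 0.043000
  f'(0.700000) = 2.470000
  x_1 = 0.700000 - 0.043000/2.470000 = 0.682591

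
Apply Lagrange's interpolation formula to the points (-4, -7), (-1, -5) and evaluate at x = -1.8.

Lagrange interpolation formula:
P(x) = Σ yᵢ × Lᵢ(x)
where Lᵢ(x) = Π_{j≠i} (x - xⱼ)/(xᵢ - xⱼ)

L_0(-1.8) = (-1.8 - (-1))/(-4 - (-1)) = 0.266667
L_1(-1.8) = (-1.8 - (-4))/(-1 - (-4)) = 0.733333

P(-1.8) = (-7)×L_0(-1.8) + (-5)×L_1(-1.8)
P(-1.8) = -5.533333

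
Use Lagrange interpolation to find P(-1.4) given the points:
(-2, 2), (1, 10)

Lagrange interpolation formula:
P(x) = Σ yᵢ × Lᵢ(x)
where Lᵢ(x) = Π_{j≠i} (x - xⱼ)/(xᵢ - xⱼ)

L_0(-1.4) = (-1.4 - 1)/(-2 - 1) = 0.800000
L_1(-1.4) = (-1.4 - (-2))/(1 - (-2)) = 0.200000

P(-1.4) = 2×L_0(-1.4) + 10×L_1(-1.4)
P(-1.4) = 3.600000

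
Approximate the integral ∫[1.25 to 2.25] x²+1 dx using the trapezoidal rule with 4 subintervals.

f(x) = x²+1
a = 1.25, b = 2.25, n = 4
h = (b - a)/n = 0.250000

Trapezoidal rule: (h/2)[f(x₀) + 2f(x₁) + 2f(x₂) + ... + f(xₙ)]

x_0 = 1.2500, f(x_0) = 2.562500, coefficient = 1
x_1 = 1.5000, f(x_1) = 3.250000, coefficient = 2
x_2 = 1.7500, f(x_2) = 4.062500, coefficient = 2
x_3 = 2.0000, f(x_3) = 5.000000, coefficient = 2
x_4 = 2.2500, f(x_4) = 6.062500, coefficient = 1

I ≈ (0.250000/2) × 33.250000 = 4.156250
Exact value: 4.145833
Error: 0.010417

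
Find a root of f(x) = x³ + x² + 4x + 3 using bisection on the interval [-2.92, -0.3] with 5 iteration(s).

f(x) = x³ + x² + 4x + 3
Initial interval: [-2.92, -0.3]

Iteration 1:
  c_1 = (-2.920000 + (-0.300000))/2 = -1.610000
  f(c_1) = f(-1.610000) = -5.021181
  f(a) × f(c) ≥ 0, new interval: [-1.610000, -0.300000]
Iteration 2:
  c_2 = (-1.610000 + (-0.300000))/2 = -0.955000
  f(c_2) = f(-0.955000) = -0.778959
  f(a) × f(c) ≥ 0, new interval: [-0.955000, -0.300000]
Iteration 3:
  c_3 = (-0.955000 + (-0.300000))/2 = -0.627500
  f(c_3) = f(-0.627500) = 0.636674
  f(a) × f(c) < 0, new interval: [-0.955000, -0.627500]
Iteration 4:
  c_4 = (-0.955000 + (-0.627500))/2 = -0.791250
  f(c_4) = f(-0.791250) = -0.034307
  f(a) × f(c) ≥ 0, new interval: [-0.791250, -0.627500]
Iteration 5:
  c_5 = (-0.791250 + (-0.627500))/2 = -0.709375
  f(c_5) = f(-0.709375) = 0.308746
  f(a) × f(c) < 0, new interval: [-0.791250, -0.709375]

After 5 iteration(s), the approximation is c_5 = -0.709375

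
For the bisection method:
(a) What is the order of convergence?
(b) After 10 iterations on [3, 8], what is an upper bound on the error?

(a) Bisection has linear (order 1) convergence; the error is halved each step.

(b) Error bound = (b-a)/2^n = (8 - 3)/2^{10}
    = 5/2^{10}

(a) 1 (linear); (b) error ≤ 4.88e-03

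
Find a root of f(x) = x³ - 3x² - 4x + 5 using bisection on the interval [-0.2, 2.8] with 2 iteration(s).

f(x) = x³ - 3x² - 4x + 5
Initial interval: [-0.2, 2.8]

Iteration 1:
  c_1 = (-0.200000 + 2.800000)/2 = 1.300000
  f(c_1) = f(1.300000) = -3.073000
  f(a) × f(c) < 0, new interval: [-0.200000, 1.300000]
Iteration 2:
  c_2 = (-0.200000 + 1.300000)/2 = 0.550000
  f(c_2) = f(0.550000) = 2.058875
  f(a) × f(c) ≥ 0, new interval: [0.550000, 1.300000]

After 2 iteration(s), the approximation is c_2 = 0.550000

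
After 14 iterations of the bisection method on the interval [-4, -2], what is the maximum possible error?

Bisection error bound: |error| ≤ (b-a)/2^n
|error| ≤ (-2 - (-4))/2^14 = 2/2^14
|error| ≤ 0.0001220703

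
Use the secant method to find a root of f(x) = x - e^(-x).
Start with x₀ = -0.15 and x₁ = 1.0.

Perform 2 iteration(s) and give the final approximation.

f(x) = x - e^(-x)
x₀ = -0.15, x₁ = 1.0

Secant formula: x_{n+1} = x_n - f(x_n)(x_n - x_{n-1})/(f(x_n) - f(x_{n-1}))

Iteration 1:
  f(-0.150000) = -1.311834
  f(1.000000) = 0.632121
  x_2 = 1.000000 - 0.632121×(1.000000 - (-0.150000))/(0.632121 - (-1.311834))
       = 0.626052
Iteration 2:
  f(1.000000) = 0.632121
  f(0.626052) = 0.091353
  x_3 = 0.626052 - 0.091353×(0.626052 - 1.000000)/(0.091353 - 0.632121)
       = 0.562880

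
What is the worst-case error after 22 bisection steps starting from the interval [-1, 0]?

Bisection error bound: |error| ≤ (b-a)/2^n
|error| ≤ (0 - (-1))/2^22 = 1/2^22
|error| ≤ 0.0000002384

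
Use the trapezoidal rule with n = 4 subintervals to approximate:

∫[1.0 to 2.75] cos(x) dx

f(x) = cos(x)
a = 1.0, b = 2.75, n = 4
h = (b - a)/n = 0.437500

Trapezoidal rule: (h/2)[f(x₀) + 2f(x₁) + 2f(x₂) + ... + f(xₙ)]

x_0 = 1.0000, f(x_0) = 0.540302, coefficient = 1
x_1 = 1.4375, f(x_1) = 0.132902, coefficient = 2
x_2 = 1.8750, f(x_2) = -0.299534, coefficient = 2
x_3 = 2.3125, f(x_3) = -0.675545, coefficient = 2
x_4 = 2.7500, f(x_4) = -0.924302, coefficient = 1

I ≈ (0.437500/2) × -2.068353 = -0.452452
Exact value: -0.459810
Error: 0.007358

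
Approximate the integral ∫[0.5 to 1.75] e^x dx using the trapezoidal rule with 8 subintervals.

f(x) = e^x
a = 0.5, b = 1.75, n = 8
h = (b - a)/n = 0.156250

Trapezoidal rule: (h/2)[f(x₀) + 2f(x₁) + 2f(x₂) + ... + f(xₙ)]

x_0 = 0.5000, f(x_0) = 1.648721, coefficient = 1
x_1 = 0.6562, f(x_1) = 1.927550, coefficient = 2
x_2 = 0.8125, f(x_2) = 2.253535, coefficient = 2
x_3 = 0.9688, f(x_3) = 2.634649, coefficient = 2
x_4 = 1.1250, f(x_4) = 3.080217, coefficient = 2
x_5 = 1.2812, f(x_5) = 3.601138, coefficient = 2
x_6 = 1.4375, f(x_6) = 4.210157, coefficient = 2
x_7 = 1.5938, f(x_7) = 4.922173, coefficient = 2
x_8 = 1.7500, f(x_8) = 5.754603, coefficient = 1

I ≈ (0.156250/2) × 52.662163 = 4.114231
Exact value: 4.105881
Error: 0.008350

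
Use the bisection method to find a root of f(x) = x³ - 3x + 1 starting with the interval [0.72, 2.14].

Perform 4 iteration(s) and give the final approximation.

f(x) = x³ - 3x + 1
Initial interval: [0.72, 2.14]

Iteration 1:
  c_1 = (0.720000 + 2.140000)/2 = 1.430000
  f(c_1) = f(1.430000) = -0.365793
  f(a) × f(c) ≥ 0, new interval: [1.430000, 2.140000]
Iteration 2:
  c_2 = (1.430000 + 2.140000)/2 = 1.785000
  f(c_2) = f(1.785000) = 1.332412
  f(a) × f(c) < 0, new interval: [1.430000, 1.785000]
Iteration 3:
  c_3 = (1.430000 + 1.785000)/2 = 1.607500
  f(c_3) = f(1.607500) = 0.331370
  f(a) × f(c) < 0, new interval: [1.430000, 1.607500]
Iteration 4:
  c_4 = (1.430000 + 1.607500)/2 = 1.518750
  f(c_4) = f(1.518750) = -0.053099
  f(a) × f(c) ≥ 0, new interval: [1.518750, 1.607500]

After 4 iteration(s), the approximation is c_4 = 1.518750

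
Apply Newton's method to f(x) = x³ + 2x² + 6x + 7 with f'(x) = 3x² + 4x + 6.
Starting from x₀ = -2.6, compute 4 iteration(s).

f(x) = x³ + 2x² + 6x + 7
f'(x) = 3x² + 4x + 6
x₀ = -2.6

Newton-Raphson formula: x_{n+1} = x_n - f(x_n)/f'(x_n)

Iteration 1:
  f(-2.600000) = -12.656000
  f'(-2.600000) = 15.880000
  x_1 = -2.600000 - (-12.656000)/15.880000 = -1.803023
Iteration 2:
  f(-1.803023) = -3.177784
  f'(-1.803023) = 8.540582
  x_2 = -1.803023 - (-3.177784)/8.540582 = -1.430942
Iteration 3:
  f(-1.430942) = -0.420452
  f'(-1.430942) = 6.419018
  x_3 = -1.430942 - (-0.420452)/6.419018 = -1.365441
Iteration 4:
  f(-1.365441) = -0.009556
  f'(-1.365441) = 6.131524
  x_4 = -1.365441 - (-0.009556)/6.131524 = -1.363883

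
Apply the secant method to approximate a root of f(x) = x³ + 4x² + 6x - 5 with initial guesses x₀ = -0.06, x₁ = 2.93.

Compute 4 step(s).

f(x) = x³ + 4x² + 6x - 5
x₀ = -0.06, x₁ = 2.93

Secant formula: x_{n+1} = x_n - f(x_n)(x_n - x_{n-1})/(f(x_n) - f(x_{n-1}))

Iteration 1:
  f(-0.060000) = -5.345816
  f(2.930000) = 72.073357
  x_2 = 2.930000 - 72.073357×(2.930000 - (-0.060000))/(72.073357 - (-5.345816))
       = 0.146460
Iteration 2:
  f(2.930000) = 72.073357
  f(0.146460) = -4.032294
  x_3 = 0.146460 - (-4.032294)×(0.146460 - 2.930000)/(-4.032294 - 72.073357)
       = 0.293940
Iteration 3:
  f(0.146460) = -4.032294
  f(0.293940) = -2.865359
  x_4 = 0.293940 - (-2.865359)×(0.293940 - 0.146460)/(-2.865359 - (-4.032294))
       = 0.656071
Iteration 4:
  f(0.293940) = -2.865359
  f(0.656071) = 0.940530
  x_5 = 0.656071 - 0.940530×(0.656071 - 0.293940)/(0.940530 - (-2.865359))
       = 0.566579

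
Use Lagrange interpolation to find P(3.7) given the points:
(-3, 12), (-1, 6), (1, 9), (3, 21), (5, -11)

Lagrange interpolation formula:
P(x) = Σ yᵢ × Lᵢ(x)
where Lᵢ(x) = Π_{j≠i} (x - xⱼ)/(xᵢ - xⱼ)

L_0(3.7) = (3.7 - (-1))/(-3 - (-1)) × (3.7 - 1)/(-3 - 1) × (3.7 - 3)/(-3 - 3) × (3.7 - 5)/(-3 - 5) = -0.030073
L_1(3.7) = (3.7 - (-3))/(-1 - (-3)) × (3.7 - 1)/(-1 - 1) × (3.7 - 3)/(-1 - 3) × (3.7 - 5)/(-1 - 5) = 0.171478
L_2(3.7) = (3.7 - (-3))/(1 - (-3)) × (3.7 - (-1))/(1 - (-1)) × (3.7 - 3)/(1 - 3) × (3.7 - 5)/(1 - 5) = -0.447748
L_3(3.7) = (3.7 - (-3))/(3 - (-3)) × (3.7 - (-1))/(3 - (-1)) × (3.7 - 1)/(3 - 1) × (3.7 - 5)/(3 - 5) = 1.151353
L_4(3.7) = (3.7 - (-3))/(5 - (-3)) × (3.7 - (-1))/(5 - (-1)) × (3.7 - 1)/(5 - 1) × (3.7 - 3)/(5 - 3) = 0.154990

P(3.7) = 12×L_0(3.7) + 6×L_1(3.7) + 9×L_2(3.7) + 21×L_3(3.7) + (-11)×L_4(3.7)
P(3.7) = 19.111788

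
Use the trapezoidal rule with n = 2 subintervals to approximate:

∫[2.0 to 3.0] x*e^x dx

f(x) = x*e^x
a = 2.0, b = 3.0, n = 2
h = (b - a)/n = 0.500000

Trapezoidal rule: (h/2)[f(x₀) + 2f(x₁) + 2f(x₂) + ... + f(xₙ)]

x_0 = 2.0000, f(x_0) = 14.778112, coefficient = 1
x_1 = 2.5000, f(x_1) = 30.456235, coefficient = 2
x_2 = 3.0000, f(x_2) = 60.256611, coefficient = 1

I ≈ (0.500000/2) × 135.947193 = 33.986798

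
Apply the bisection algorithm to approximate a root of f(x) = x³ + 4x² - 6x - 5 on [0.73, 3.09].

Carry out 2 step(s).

f(x) = x³ + 4x² - 6x - 5
Initial interval: [0.73, 3.09]

Iteration 1:
  c_1 = (0.730000 + 3.090000)/2 = 1.910000
  f(c_1) = f(1.910000) = 5.100271
  f(a) × f(c) < 0, new interval: [0.730000, 1.910000]
Iteration 2:
  c_2 = (0.730000 + 1.910000)/2 = 1.320000
  f(c_2) = f(1.320000) = -3.650432
  f(a) × f(c) ≥ 0, new interval: [1.320000, 1.910000]

After 2 iteration(s), the approximation is c_2 = 1.320000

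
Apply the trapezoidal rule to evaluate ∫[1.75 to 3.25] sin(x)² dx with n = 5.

f(x) = sin(x)²
a = 1.75, b = 3.25, n = 5
h = (b - a)/n = 0.300000

Trapezoidal rule: (h/2)[f(x₀) + 2f(x₁) + 2f(x₂) + ... + f(xₙ)]

x_0 = 1.7500, f(x_0) = 0.968228, coefficient = 1
x_1 = 2.0500, f(x_1) = 0.787412, coefficient = 2
x_2 = 2.3500, f(x_2) = 0.506194, coefficient = 2
x_3 = 2.6500, f(x_3) = 0.222813, coefficient = 2
x_4 = 2.9500, f(x_4) = 0.036261, coefficient = 2
x_5 = 3.2500, f(x_5) = 0.011706, coefficient = 1

I ≈ (0.300000/2) × 4.085294 = 0.612794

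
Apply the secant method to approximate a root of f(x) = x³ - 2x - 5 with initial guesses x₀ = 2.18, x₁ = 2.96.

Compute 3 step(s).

f(x) = x³ - 2x - 5
x₀ = 2.18, x₁ = 2.96

Secant formula: x_{n+1} = x_n - f(x_n)(x_n - x_{n-1})/(f(x_n) - f(x_{n-1}))

Iteration 1:
  f(2.180000) = 1.000232
  f(2.960000) = 15.014336
  x_2 = 2.960000 - 15.014336×(2.960000 - 2.180000)/(15.014336 - 1.000232)
       = 2.124329
Iteration 2:
  f(2.960000) = 15.014336
  f(2.124329) = 0.337957
  x_3 = 2.124329 - 0.337957×(2.124329 - 2.960000)/(0.337957 - 15.014336)
       = 2.105086
Iteration 3:
  f(2.124329) = 0.337957
  f(2.105086) = 0.118275
  x_4 = 2.105086 - 0.118275×(2.105086 - 2.124329)/(0.118275 - 0.337957)
       = 2.094725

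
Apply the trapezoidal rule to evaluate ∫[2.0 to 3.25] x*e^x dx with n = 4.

f(x) = x*e^x
a = 2.0, b = 3.25, n = 4
h = (b - a)/n = 0.312500

Trapezoidal rule: (h/2)[f(x₀) + 2f(x₁) + 2f(x₂) + ... + f(xₙ)]

x_0 = 2.0000, f(x_0) = 14.778112, coefficient = 1
x_1 = 2.3125, f(x_1) = 23.355423, coefficient = 2
x_2 = 2.6250, f(x_2) = 36.237007, coefficient = 2
x_3 = 2.9375, f(x_3) = 55.426559, coefficient = 2
x_4 = 3.2500, f(x_4) = 83.818605, coefficient = 1

I ≈ (0.312500/2) × 328.634694 = 51.349171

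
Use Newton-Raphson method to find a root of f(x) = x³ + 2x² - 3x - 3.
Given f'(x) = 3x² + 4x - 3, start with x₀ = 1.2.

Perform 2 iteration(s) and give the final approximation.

f(x) = x³ + 2x² - 3x - 3
f'(x) = 3x² + 4x - 3
x₀ = 1.2

Newton-Raphson formula: x_{n+1} = x_n - f(x_n)/f'(x_n)

Iteration 1:
  f(1.200000) = -1.992000
  f'(1.200000) = 6.120000
  x_1 = 1.200000 - (-1.992000)/6.120000 = 1.525490
Iteration 2:
  f(1.525490) = 0.627769
  f'(1.525490) = 10.083322
  x_2 = 1.525490 - 0.627769/10.083322 = 1.463232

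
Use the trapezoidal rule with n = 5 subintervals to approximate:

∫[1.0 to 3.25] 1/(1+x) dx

f(x) = 1/(1+x)
a = 1.0, b = 3.25, n = 5
h = (b - a)/n = 0.450000

Trapezoidal rule: (h/2)[f(x₀) + 2f(x₁) + 2f(x₂) + ... + f(xₙ)]

x_0 = 1.0000, f(x_0) = 0.500000, coefficient = 1
x_1 = 1.4500, f(x_1) = 0.408163, coefficient = 2
x_2 = 1.9000, f(x_2) = 0.344828, coefficient = 2
x_3 = 2.3500, f(x_3) = 0.298507, coefficient = 2
x_4 = 2.8000, f(x_4) = 0.263158, coefficient = 2
x_5 = 3.2500, f(x_5) = 0.235294, coefficient = 1

I ≈ (0.450000/2) × 3.364607 = 0.757036
Exact value: 0.753772
Error: 0.003265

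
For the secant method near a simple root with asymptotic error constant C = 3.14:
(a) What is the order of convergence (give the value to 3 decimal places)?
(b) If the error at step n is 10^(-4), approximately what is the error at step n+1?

(a) Secant method has superlinear convergence with order φ = (1+√5)/2 ≈ 1.618.
    This means |e_{n+1}| ≈ C|e_n|^1.618.

(b) With |e_n| = 10^(-4) and C = 3.14:
    |e_{n+1}| ≈ 3.14 × (10^(-4))^1.618 = 3.14 × 10^(-6.47)

(a) ≈ 1.618 (golden ratio); (b) |e_{n+1}| ≈ 1.059e-06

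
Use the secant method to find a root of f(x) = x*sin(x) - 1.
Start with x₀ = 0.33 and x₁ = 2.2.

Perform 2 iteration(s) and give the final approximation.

f(x) = x*sin(x) - 1
x₀ = 0.33, x₁ = 2.2

Secant formula: x_{n+1} = x_n - f(x_n)(x_n - x_{n-1})/(f(x_n) - f(x_{n-1}))

Iteration 1:
  f(0.330000) = -0.893066
  f(2.200000) = 0.778692
  x_2 = 2.200000 - 0.778692×(2.200000 - 0.330000)/(0.778692 - (-0.893066))
       = 1.328968
Iteration 2:
  f(2.200000) = 0.778692
  f(1.328968) = 0.290298
  x_3 = 1.328968 - 0.290298×(1.328968 - 2.200000)/(0.290298 - 0.778692)
       = 0.811234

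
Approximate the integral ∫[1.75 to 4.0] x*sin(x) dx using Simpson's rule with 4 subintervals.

f(x) = x*sin(x)
a = 1.75, b = 4.0, n = 4
h = (b - a)/n = 0.562500

Simpson's rule: (h/3)[f(x₀) + 4f(x₁) + 2f(x₂) + ... + f(xₙ)]

x_0 = 1.7500, f(x_0) = 1.721975, coefficient = 1
x_1 = 2.3125, f(x_1) = 1.705050, coefficient = 4
x_2 = 2.8750, f(x_2) = 0.757407, coefficient = 2
x_3 = 3.4375, f(x_3) = -1.002402, coefficient = 4
x_4 = 4.0000, f(x_4) = -3.027210, coefficient = 1

I ≈ (0.562500/3) × 3.020170 = 0.566282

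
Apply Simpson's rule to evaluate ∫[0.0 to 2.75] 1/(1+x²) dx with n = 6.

f(x) = 1/(1+x²)
a = 0.0, b = 2.75, n = 6
h = (b - a)/n = 0.458333

Simpson's rule: (h/3)[f(x₀) + 4f(x₁) + 2f(x₂) + ... + f(xₙ)]

x_0 = 0.0000, f(x_0) = 1.000000, coefficient = 1
x_1 = 0.4583, f(x_1) = 0.826399, coefficient = 4
x_2 = 0.9167, f(x_2) = 0.543396, coefficient = 2
x_3 = 1.3750, f(x_3) = 0.345946, coefficient = 4
x_4 = 1.8333, f(x_4) = 0.229299, coefficient = 2
x_5 = 2.2917, f(x_5) = 0.159956, coefficient = 4
x_6 = 2.7500, f(x_6) = 0.116788, coefficient = 1

I ≈ (0.458333/3) × 7.991381 = 1.220905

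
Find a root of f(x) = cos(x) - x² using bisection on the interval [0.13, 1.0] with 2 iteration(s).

f(x) = cos(x) - x²
Initial interval: [0.13, 1.0]

Iteration 1:
  c_1 = (0.130000 + 1.000000)/2 = 0.565000
  f(c_1) = f(0.565000) = 0.525364
  f(a) × f(c) ≥ 0, new interval: [0.565000, 1.000000]
Iteration 2:
  c_2 = (0.565000 + 1.000000)/2 = 0.782500
  f(c_2) = f(0.782500) = 0.096847
  f(a) × f(c) ≥ 0, new interval: [0.782500, 1.000000]

After 2 iteration(s), the approximation is c_2 = 0.782500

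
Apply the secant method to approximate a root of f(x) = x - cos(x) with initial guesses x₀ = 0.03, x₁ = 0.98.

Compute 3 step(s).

f(x) = x - cos(x)
x₀ = 0.03, x₁ = 0.98

Secant formula: x_{n+1} = x_n - f(x_n)(x_n - x_{n-1})/(f(x_n) - f(x_{n-1}))

Iteration 1:
  f(0.030000) = -0.969550
  f(0.980000) = 0.422977
  x_2 = 0.980000 - 0.422977×(0.980000 - 0.030000)/(0.422977 - (-0.969550))
       = 0.691439
Iteration 2:
  f(0.980000) = 0.422977
  f(0.691439) = -0.078890
  x_3 = 0.691439 - (-0.078890)×(0.691439 - 0.980000)/(-0.078890 - 0.422977)
       = 0.736799
Iteration 3:
  f(0.691439) = -0.078890
  f(0.736799) = -0.003824
  x_4 = 0.736799 - (-0.003824)×(0.736799 - 0.691439)/(-0.003824 - (-0.078890))
       = 0.739110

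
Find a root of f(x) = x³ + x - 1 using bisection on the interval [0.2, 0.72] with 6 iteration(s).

f(x) = x³ + x - 1
Initial interval: [0.2, 0.72]

Iteration 1:
  c_1 = (0.200000 + 0.720000)/2 = 0.460000
  f(c_1) = f(0.460000) = -0.442664
  f(a) × f(c) ≥ 0, new interval: [0.460000, 0.720000]
Iteration 2:
  c_2 = (0.460000 + 0.720000)/2 = 0.590000
  f(c_2) = f(0.590000) = -0.204621
  f(a) × f(c) ≥ 0, new interval: [0.590000, 0.720000]
Iteration 3:
  c_3 = (0.590000 + 0.720000)/2 = 0.655000
  f(c_3) = f(0.655000) = -0.063989
  f(a) × f(c) ≥ 0, new interval: [0.655000, 0.720000]
Iteration 4:
  c_4 = (0.655000 + 0.720000)/2 = 0.687500
  f(c_4) = f(0.687500) = 0.012451
  f(a) × f(c) < 0, new interval: [0.655000, 0.687500]
Iteration 5:
  c_5 = (0.655000 + 0.687500)/2 = 0.671250
  f(c_5) = f(0.671250) = -0.026300
  f(a) × f(c) ≥ 0, new interval: [0.671250, 0.687500]
Iteration 6:
  c_6 = (0.671250 + 0.687500)/2 = 0.679375
  f(c_6) = f(0.679375) = -0.007059
  f(a) × f(c) ≥ 0, new interval: [0.679375, 0.687500]

After 6 iteration(s), the approximation is c_6 = 0.679375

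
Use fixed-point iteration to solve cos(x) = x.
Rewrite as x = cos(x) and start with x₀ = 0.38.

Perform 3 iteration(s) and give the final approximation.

Equation: cos(x) = x
Fixed-point form: x = cos(x)
x₀ = 0.38

x_1 = g(0.380000) = 0.928665
x_2 = g(0.928665) = 0.598904
x_3 = g(0.598904) = 0.825954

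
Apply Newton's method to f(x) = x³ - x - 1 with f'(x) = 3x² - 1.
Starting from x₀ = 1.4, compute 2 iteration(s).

f(x) = x³ - x - 1
f'(x) = 3x² - 1
x₀ = 1.4

Newton-Raphson formula: x_{n+1} = x_n - f(x_n)/f'(x_n)

Iteration 1:
  f(1.400000) = 0.344000
  f'(1.400000) = 4.880000
  x_1 = 1.400000 - 0.344000/4.880000 = 1.329508
Iteration 2:
  f(1.329508) = 0.020520
  f'(1.329508) = 4.302776
  x_2 = 1.329508 - 0.020520/4.302776 = 1.324739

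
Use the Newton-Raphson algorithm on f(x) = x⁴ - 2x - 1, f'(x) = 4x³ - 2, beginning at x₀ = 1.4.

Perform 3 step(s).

f(x) = x⁴ - 2x - 1
f'(x) = 4x³ - 2
x₀ = 1.4

Newton-Raphson formula: x_{n+1} = x_n - f(x_n)/f'(x_n)

Iteration 1:
  f(1.400000) = 0.041600
  f'(1.400000) = 8.976000
  x_1 = 1.400000 - 0.041600/8.976000 = 1.395365
Iteration 2:
  f(1.395365) = 0.000252
  f'(1.395365) = 8.867355
  x_2 = 1.395365 - 0.000252/8.867355 = 1.395337
Iteration 3:
  f(1.395337) = 0.000000
  f'(1.395337) = 8.866691
  x_3 = 1.395337 - 0.000000/8.866691 = 1.395337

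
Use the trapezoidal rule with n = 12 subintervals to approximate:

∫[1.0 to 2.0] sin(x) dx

f(x) = sin(x)
a = 1.0, b = 2.0, n = 12
h = (b - a)/n = 0.083333

Trapezoidal rule: (h/2)[f(x₀) + 2f(x₁) + 2f(x₂) + ... + f(xₙ)]

x_0 = 1.0000, f(x_0) = 0.841471, coefficient = 1
x_1 = 1.0833, f(x_1) = 0.883524, coefficient = 2
x_2 = 1.1667, f(x_2) = 0.919445, coefficient = 2
x_3 = 1.2500, f(x_3) = 0.948985, coefficient = 2
x_4 = 1.3333, f(x_4) = 0.971938, coefficient = 2
x_5 = 1.4167, f(x_5) = 0.988146, coefficient = 2
x_6 = 1.5000, f(x_6) = 0.997495, coefficient = 2
x_7 = 1.5833, f(x_7) = 0.999921, coefficient = 2
x_8 = 1.6667, f(x_8) = 0.995408, coefficient = 2
x_9 = 1.7500, f(x_9) = 0.983986, coefficient = 2
x_10 = 1.8333, f(x_10) = 0.965735, coefficient = 2
x_11 = 1.9167, f(x_11) = 0.940781, coefficient = 2
x_12 = 2.0000, f(x_12) = 0.909297, coefficient = 1

I ≈ (0.083333/2) × 22.941494 = 0.955896
Exact value: 0.956449
Error: 0.000554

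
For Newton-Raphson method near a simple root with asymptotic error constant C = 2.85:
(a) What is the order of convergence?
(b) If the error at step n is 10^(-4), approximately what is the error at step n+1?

(a) Newton-Raphson has quadratic (order 2) convergence near simple roots.
    This means |e_{n+1}| ≈ C|e_n|².

(b) With |e_n| = 10^(-4) and C = 2.85:
    |e_{n+1}| ≈ 2.85 × (10^(-4))² = 2.85 × 10^(-8)

(a) 2 (quadratic); (b) |e_{n+1}| ≈ 2.850e-08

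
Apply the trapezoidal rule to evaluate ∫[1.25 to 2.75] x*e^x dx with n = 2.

f(x) = x*e^x
a = 1.25, b = 2.75, n = 2
h = (b - a)/n = 0.750000

Trapezoidal rule: (h/2)[f(x₀) + 2f(x₁) + 2f(x₂) + ... + f(xₙ)]

x_0 = 1.2500, f(x_0) = 4.362929, coefficient = 1
x_1 = 2.0000, f(x_1) = 14.778112, coefficient = 2
x_2 = 2.7500, f(x_2) = 43.017238, coefficient = 1

I ≈ (0.750000/2) × 76.936391 = 28.851147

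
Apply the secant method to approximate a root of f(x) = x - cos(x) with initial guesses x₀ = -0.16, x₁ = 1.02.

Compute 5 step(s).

f(x) = x - cos(x)
x₀ = -0.16, x₁ = 1.02

Secant formula: x_{n+1} = x_n - f(x_n)(x_n - x_{n-1})/(f(x_n) - f(x_{n-1}))

Iteration 1:
  f(-0.160000) = -1.147227
  f(1.020000) = 0.496634
  x_2 = 1.020000 - 0.496634×(1.020000 - (-0.160000))/(0.496634 - (-1.147227))
       = 0.663505
Iteration 2:
  f(1.020000) = 0.496634
  f(0.663505) = -0.124333
  x_3 = 0.663505 - (-0.124333)×(0.663505 - 1.020000)/(-0.124333 - 0.496634)
       = 0.734884
Iteration 3:
  f(0.663505) = -0.124333
  f(0.734884) = -0.007024
  x_4 = 0.734884 - (-0.007024)×(0.734884 - 0.663505)/(-0.007024 - (-0.124333))
       = 0.739158
Iteration 4:
  f(0.734884) = -0.007024
  f(0.739158) = 0.000122
  x_5 = 0.739158 - 0.000122×(0.739158 - 0.734884)/(0.000122 - (-0.007024))
       = 0.739085
Iteration 5:
  f(0.739158) = 0.000122
  f(0.739085) = 0.000000
  x_6 = 0.739085 - 0.000000×(0.739085 - 0.739158)/(0.000000 - 0.000122)
       = 0.739085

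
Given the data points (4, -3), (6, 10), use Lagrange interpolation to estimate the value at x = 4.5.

Lagrange interpolation formula:
P(x) = Σ yᵢ × Lᵢ(x)
where Lᵢ(x) = Π_{j≠i} (x - xⱼ)/(xᵢ - xⱼ)

L_0(4.5) = (4.5 - 6)/(4 - 6) = 0.750000
L_1(4.5) = (4.5 - 4)/(6 - 4) = 0.250000

P(4.5) = (-3)×L_0(4.5) + 10×L_1(4.5)
P(4.5) = 0.250000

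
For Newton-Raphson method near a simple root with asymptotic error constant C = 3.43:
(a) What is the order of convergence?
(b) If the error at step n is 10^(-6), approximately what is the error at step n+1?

(a) Newton-Raphson has quadratic (order 2) convergence near simple roots.
    This means |e_{n+1}| ≈ C|e_n|².

(b) With |e_n| = 10^(-6) and C = 3.43:
    |e_{n+1}| ≈ 3.43 × (10^(-6))² = 3.43 × 10^(-12)

(a) 2 (quadratic); (b) |e_{n+1}| ≈ 3.430e-12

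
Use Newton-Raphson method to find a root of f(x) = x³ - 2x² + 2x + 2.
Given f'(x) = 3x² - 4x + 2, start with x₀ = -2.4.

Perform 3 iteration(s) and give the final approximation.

f(x) = x³ - 2x² + 2x + 2
f'(x) = 3x² - 4x + 2
x₀ = -2.4

Newton-Raphson formula: x_{n+1} = x_n - f(x_n)/f'(x_n)

Iteration 1:
  f(-2.400000) = -28.144000
  f'(-2.400000) = 28.880000
  x_1 = -2.400000 - (-28.144000)/28.880000 = -1.425485
Iteration 2:
  f(-1.425485) = -7.811578
  f'(-1.425485) = 13.797960
  x_2 = -1.425485 - (-7.811578)/13.797960 = -0.859345
Iteration 3:
  f(-0.859345) = -1.830239
  f'(-0.859345) = 7.652799
  x_3 = -0.859345 - (-1.830239)/7.652799 = -0.620185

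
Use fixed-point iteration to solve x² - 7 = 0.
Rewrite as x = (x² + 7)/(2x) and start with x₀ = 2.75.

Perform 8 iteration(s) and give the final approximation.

Equation: x² - 7 = 0
Fixed-point form: x = (x² + 7)/(2x)
x₀ = 2.75

x_1 = g(2.750000) = 2.647727
x_2 = g(2.647727) = 2.645752
x_3 = g(2.645752) = 2.645751
x_4 = g(2.645751) = 2.645751
x_5 = g(2.645751) = 2.645751
x_6 = g(2.645751) = 2.645751
x_7 = g(2.645751) = 2.645751
x_8 = g(2.645751) = 2.645751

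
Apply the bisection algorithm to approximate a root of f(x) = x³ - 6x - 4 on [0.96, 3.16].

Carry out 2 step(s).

f(x) = x³ - 6x - 4
Initial interval: [0.96, 3.16]

Iteration 1:
  c_1 = (0.960000 + 3.160000)/2 = 2.060000
  f(c_1) = f(2.060000) = -7.618184
  f(a) × f(c) ≥ 0, new interval: [2.060000, 3.160000]
Iteration 2:
  c_2 = (2.060000 + 3.160000)/2 = 2.610000
  f(c_2) = f(2.610000) = -1.880419
  f(a) × f(c) ≥ 0, new interval: [2.610000, 3.160000]

After 2 iteration(s), the approximation is c_2 = 2.610000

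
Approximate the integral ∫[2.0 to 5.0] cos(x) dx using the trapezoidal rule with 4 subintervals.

f(x) = cos(x)
a = 2.0, b = 5.0, n = 4
h = (b - a)/n = 0.750000

Trapezoidal rule: (h/2)[f(x₀) + 2f(x₁) + 2f(x₂) + ... + f(xₙ)]

x_0 = 2.0000, f(x_0) = -0.416147, coefficient = 1
x_1 = 2.7500, f(x_1) = -0.924302, coefficient = 2
x_2 = 3.5000, f(x_2) = -0.936457, coefficient = 2
x_3 = 4.2500, f(x_3) = -0.446087, coefficient = 2
x_4 = 5.0000, f(x_4) = 0.283662, coefficient = 1

I ≈ (0.750000/2) × -4.746178 = -1.779817
Exact value: -1.868222
Error: 0.088405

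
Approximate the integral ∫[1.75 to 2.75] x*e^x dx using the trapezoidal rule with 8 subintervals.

f(x) = x*e^x
a = 1.75, b = 2.75, n = 8
h = (b - a)/n = 0.125000

Trapezoidal rule: (h/2)[f(x₀) + 2f(x₁) + 2f(x₂) + ... + f(xₙ)]

x_0 = 1.7500, f(x_0) = 10.070555, coefficient = 1
x_1 = 1.8750, f(x_1) = 12.226536, coefficient = 2
x_2 = 2.0000, f(x_2) = 14.778112, coefficient = 2
x_3 = 2.1250, f(x_3) = 17.792407, coefficient = 2
x_4 = 2.2500, f(x_4) = 21.347406, coefficient = 2
x_5 = 2.3750, f(x_5) = 25.533656, coefficient = 2
x_6 = 2.5000, f(x_6) = 30.456235, coefficient = 2
x_7 = 2.6250, f(x_7) = 36.237007, coefficient = 2
x_8 = 2.7500, f(x_8) = 43.017238, coefficient = 1

I ≈ (0.125000/2) × 369.830511 = 23.114407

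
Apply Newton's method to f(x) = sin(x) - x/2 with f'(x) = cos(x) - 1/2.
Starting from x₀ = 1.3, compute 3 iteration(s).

f(x) = sin(x) - x/2
f'(x) = cos(x) - 1/2
x₀ = 1.3

Newton-Raphson formula: x_{n+1} = x_n - f(x_n)/f'(x_n)

Iteration 1:
  f(1.300000) = 0.313558
  f'(1.300000) = -0.232501
  x_1 = 1.300000 - 0.313558/(-0.232501) = 2.648631
Iteration 2:
  f(2.648631) = -0.851078
  f'(2.648631) = -1.380935
  x_2 = 2.648631 - (-0.851078)/(-1.380935) = 2.032325
Iteration 3:
  f(2.032325) = -0.120790
  f'(2.032325) = -0.945317
  x_3 = 2.032325 - (-0.120790)/(-0.945317) = 1.904548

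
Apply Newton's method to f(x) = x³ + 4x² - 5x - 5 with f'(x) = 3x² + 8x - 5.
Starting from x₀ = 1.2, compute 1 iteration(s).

f(x) = x³ + 4x² - 5x - 5
f'(x) = 3x² + 8x - 5
x₀ = 1.2

Newton-Raphson formula: x_{n+1} = x_n - f(x_n)/f'(x_n)

Iteration 1:
  f(1.200000) = -3.512000
  f'(1.200000) = 8.920000
  x_1 = 1.200000 - (-3.512000)/8.920000 = 1.593722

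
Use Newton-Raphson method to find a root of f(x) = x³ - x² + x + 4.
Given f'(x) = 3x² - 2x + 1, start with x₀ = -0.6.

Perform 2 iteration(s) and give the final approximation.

f(x) = x³ - x² + x + 4
f'(x) = 3x² - 2x + 1
x₀ = -0.6

Newton-Raphson formula: x_{n+1} = x_n - f(x_n)/f'(x_n)

Iteration 1:
  f(-0.600000) = 2.824000
  f'(-0.600000) = 3.280000
  x_1 = -0.600000 - 2.824000/3.280000 = -1.460976
Iteration 2:
  f(-1.460976) = -2.713804
  f'(-1.460976) = 10.325300
  x_2 = -1.460976 - (-2.713804)/10.325300 = -1.198145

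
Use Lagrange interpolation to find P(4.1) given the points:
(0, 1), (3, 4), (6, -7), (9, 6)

Lagrange interpolation formula:
P(x) = Σ yᵢ × Lᵢ(x)
where Lᵢ(x) = Π_{j≠i} (x - xⱼ)/(xᵢ - xⱼ)

L_0(4.1) = (4.1 - 3)/(0 - 3) × (4.1 - 6)/(0 - 6) × (4.1 - 9)/(0 - 9) = -0.063216
L_1(4.1) = (4.1 - 0)/(3 - 0) × (4.1 - 6)/(3 - 6) × (4.1 - 9)/(3 - 9) = 0.706870
L_2(4.1) = (4.1 - 0)/(6 - 0) × (4.1 - 3)/(6 - 3) × (4.1 - 9)/(6 - 9) = 0.409241
L_3(4.1) = (4.1 - 0)/(9 - 0) × (4.1 - 3)/(9 - 3) × (4.1 - 6)/(9 - 6) = -0.052895

P(4.1) = 1×L_0(4.1) + 4×L_1(4.1) + (-7)×L_2(4.1) + 6×L_3(4.1)
P(4.1) = -0.417790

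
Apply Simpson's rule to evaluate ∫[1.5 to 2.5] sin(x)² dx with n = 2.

f(x) = sin(x)²
a = 1.5, b = 2.5, n = 2
h = (b - a)/n = 0.500000

Simpson's rule: (h/3)[f(x₀) + 4f(x₁) + 2f(x₂) + ... + f(xₙ)]

x_0 = 1.5000, f(x_0) = 0.994996, coefficient = 1
x_1 = 2.0000, f(x_1) = 0.826822, coefficient = 4
x_2 = 2.5000, f(x_2) = 0.358169, coefficient = 1

I ≈ (0.500000/3) × 4.660452 = 0.776742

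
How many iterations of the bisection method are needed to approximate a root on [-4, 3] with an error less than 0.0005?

We need (b-a)/2^n ≤ 0.0005
(3 - (-4))/2^n ≤ 0.0005
7/2^n ≤ 0.0005
2^n ≥ 14000
n ≥ log₂(14000) = 13.77
n ≥ 14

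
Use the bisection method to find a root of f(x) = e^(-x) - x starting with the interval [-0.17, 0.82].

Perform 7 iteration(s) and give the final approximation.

f(x) = e^(-x) - x
Initial interval: [-0.17, 0.82]

Iteration 1:
  c_1 = (-0.170000 + 0.820000)/2 = 0.325000
  f(c_1) = f(0.325000) = 0.397527
  f(a) × f(c) ≥ 0, new interval: [0.325000, 0.820000]
Iteration 2:
  c_2 = (0.325000 + 0.820000)/2 = 0.572500
  f(c_2) = f(0.572500) = -0.008387
  f(a) × f(c) < 0, new interval: [0.325000, 0.572500]
Iteration 3:
  c_3 = (0.325000 + 0.572500)/2 = 0.448750
  f(c_3) = f(0.448750) = 0.189676
  f(a) × f(c) ≥ 0, new interval: [0.448750, 0.572500]
Iteration 4:
  c_4 = (0.448750 + 0.572500)/2 = 0.510625
  f(c_4) = f(0.510625) = 0.089495
  f(a) × f(c) ≥ 0, new interval: [0.510625, 0.572500]
Iteration 5:
  c_5 = (0.510625 + 0.572500)/2 = 0.541562
  f(c_5) = f(0.541562) = 0.040276
  f(a) × f(c) ≥ 0, new interval: [0.541562, 0.572500]
Iteration 6:
  c_6 = (0.541562 + 0.572500)/2 = 0.557031
  f(c_6) = f(0.557031) = 0.015876
  f(a) × f(c) ≥ 0, new interval: [0.557031, 0.572500]
Iteration 7:
  c_7 = (0.557031 + 0.572500)/2 = 0.564766
  f(c_7) = f(0.564766) = 0.003728
  f(a) × f(c) ≥ 0, new interval: [0.564766, 0.572500]

After 7 iteration(s), the approximation is c_7 = 0.564766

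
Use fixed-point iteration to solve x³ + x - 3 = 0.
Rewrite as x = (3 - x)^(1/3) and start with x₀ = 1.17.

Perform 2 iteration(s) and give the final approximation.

Equation: x³ + x - 3 = 0
Fixed-point form: x = (3 - x)^(1/3)
x₀ = 1.17

x_1 = g(1.170000) = 1.223161
x_2 = g(1.223161) = 1.211200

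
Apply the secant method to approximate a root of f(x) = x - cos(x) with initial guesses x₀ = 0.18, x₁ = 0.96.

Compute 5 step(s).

f(x) = x - cos(x)
x₀ = 0.18, x₁ = 0.96

Secant formula: x_{n+1} = x_n - f(x_n)(x_n - x_{n-1})/(f(x_n) - f(x_{n-1}))

Iteration 1:
  f(0.180000) = -0.803844
  f(0.960000) = 0.386480
  x_2 = 0.960000 - 0.386480×(0.960000 - 0.180000)/(0.386480 - (-0.803844))
       = 0.706746
Iteration 2:
  f(0.960000) = 0.386480
  f(0.706746) = -0.053733
  x_3 = 0.706746 - (-0.053733)×(0.706746 - 0.960000)/(-0.053733 - 0.386480)
       = 0.737658
Iteration 3:
  f(0.706746) = -0.053733
  f(0.737658) = -0.002387
  x_4 = 0.737658 - (-0.002387)×(0.737658 - 0.706746)/(-0.002387 - (-0.053733))
       = 0.739096
Iteration 4:
  f(0.737658) = -0.002387
  f(0.739096) = 0.000017
  x_5 = 0.739096 - 0.000017×(0.739096 - 0.737658)/(0.000017 - (-0.002387))
       = 0.739085
Iteration 5:
  f(0.739096) = 0.000017
  f(0.739085) = 0.000000
  x_6 = 0.739085 - 0.000000×(0.739085 - 0.739096)/(0.000000 - 0.000017)
       = 0.739085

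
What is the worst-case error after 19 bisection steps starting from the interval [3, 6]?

Bisection error bound: |error| ≤ (b-a)/2^n
|error| ≤ (6 - 3)/2^19 = 3/2^19
|error| ≤ 0.0000057220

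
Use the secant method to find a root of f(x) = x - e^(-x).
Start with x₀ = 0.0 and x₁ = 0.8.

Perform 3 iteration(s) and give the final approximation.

f(x) = x - e^(-x)
x₀ = 0.0, x₁ = 0.8

Secant formula: x_{n+1} = x_n - f(x_n)(x_n - x_{n-1})/(f(x_n) - f(x_{n-1}))

Iteration 1:
  f(0.000000) = -1.000000
  f(0.800000) = 0.350671
  x_2 = 0.800000 - 0.350671×(0.800000 - 0.000000)/(0.350671 - (-1.000000))
       = 0.592298
Iteration 2:
  f(0.800000) = 0.350671
  f(0.592298) = 0.039243
  x_3 = 0.592298 - 0.039243×(0.592298 - 0.800000)/(0.039243 - 0.350671)
       = 0.566125
Iteration 3:
  f(0.592298) = 0.039243
  f(0.566125) = -0.001595
  x_4 = 0.566125 - (-0.001595)×(0.566125 - 0.592298)/(-0.001595 - 0.039243)
       = 0.567148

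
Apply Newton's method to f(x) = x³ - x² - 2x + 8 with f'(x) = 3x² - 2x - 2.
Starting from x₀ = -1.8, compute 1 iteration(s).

f(x) = x³ - x² - 2x + 8
f'(x) = 3x² - 2x - 2
x₀ = -1.8

Newton-Raphson formula: x_{n+1} = x_n - f(x_n)/f'(x_n)

Iteration 1:
  f(-1.800000) = 2.528000
  f'(-1.800000) = 11.320000
  x_1 = -1.800000 - 2.528000/11.320000 = -2.023322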